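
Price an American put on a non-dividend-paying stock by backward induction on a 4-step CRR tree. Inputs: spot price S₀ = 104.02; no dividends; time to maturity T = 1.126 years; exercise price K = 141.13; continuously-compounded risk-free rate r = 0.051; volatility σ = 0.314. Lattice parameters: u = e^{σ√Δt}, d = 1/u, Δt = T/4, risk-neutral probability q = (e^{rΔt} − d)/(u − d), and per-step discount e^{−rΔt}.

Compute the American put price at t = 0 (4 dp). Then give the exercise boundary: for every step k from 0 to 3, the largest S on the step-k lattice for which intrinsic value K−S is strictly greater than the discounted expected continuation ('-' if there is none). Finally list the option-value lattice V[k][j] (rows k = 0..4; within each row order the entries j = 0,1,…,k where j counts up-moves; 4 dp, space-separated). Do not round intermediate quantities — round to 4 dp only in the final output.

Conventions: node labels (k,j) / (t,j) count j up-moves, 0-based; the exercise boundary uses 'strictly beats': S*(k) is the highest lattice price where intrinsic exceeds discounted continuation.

Δt=0.28150  u=1.18128  d=0.84654  q=0.50164  discount=0.98575
step 4 (expiry): payoffs max(K−S,0) = 87.7096 66.5861 37.1100 0.0000 0.0000
step 3: (k=3,j=0): S=63.1044, K−S=78.0256, hold=76.0140 ⇒ V=78.0256 exercise | (k=3,j=1): S=88.0571, K−S=53.0729, hold=51.0612 ⇒ V=53.0729 exercise | (k=3,j=2): S=122.8766, K−S=18.2534, hold=18.2304 ⇒ V=18.2534 exercise | (k=3,j=3): S=171.4645, K−S=0.0000, hold=0.0000 ⇒ V=0.0000 continue  boundary S*=122.8766
step 2: (k=2,j=0): S=74.5439, K−S=66.5861, hold=64.5745 ⇒ V=66.5861 exercise | (k=2,j=1): S=104.0200, K−S=37.1100, hold=35.0983 ⇒ V=37.1100 exercise | (k=2,j=2): S=145.1516, K−S=0.0000, hold=8.9670 ⇒ V=8.9670 continue  boundary S*=104.0200
step 1: (k=1,j=0): S=88.0571, K−S=53.0729, hold=51.0612 ⇒ V=53.0729 exercise | (k=1,j=1): S=122.8766, K−S=18.2534, hold=22.6645 ⇒ V=22.6645 continue  boundary S*=88.0571
step 0: (k=0,j=0): S=104.0200, K−S=37.1100, hold=37.2796 ⇒ V=37.2796 continue  boundary S*=-

price = 37.2796
boundary = - 88.0571 104.0200 122.8766
tree:
37.2796
53.0729 22.6645
66.5861 37.1100 8.9670
78.0256 53.0729 18.2534 0.0000
87.7096 66.5861 37.1100 0.0000 0.0000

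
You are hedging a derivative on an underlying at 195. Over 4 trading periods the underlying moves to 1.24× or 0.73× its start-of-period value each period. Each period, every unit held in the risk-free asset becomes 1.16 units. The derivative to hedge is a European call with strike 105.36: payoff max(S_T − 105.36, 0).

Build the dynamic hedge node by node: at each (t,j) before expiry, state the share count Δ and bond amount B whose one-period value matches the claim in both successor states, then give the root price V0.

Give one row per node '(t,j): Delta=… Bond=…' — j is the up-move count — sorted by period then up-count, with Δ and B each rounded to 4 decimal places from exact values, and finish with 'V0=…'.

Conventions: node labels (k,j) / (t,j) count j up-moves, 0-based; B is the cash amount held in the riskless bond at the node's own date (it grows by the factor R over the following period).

The replicating-portfolio and risk-neutral prices coincide; use p* = (1.16−0.73)/(1.24−0.73) = 0.8431 for the latter.
At maturity the claim pays: V(4,0)=0.0000, V(4,1)=0.0000, V(4,2)=54.4205, V(4,3)=166.0479, V(4,4)=355.6617
Node (3,0) S=75.8583: V=(p*·0.0000+(1−p*)·0.0000)/1.16=0.0000; Δ=(0.0000−0.0000)/(94.0643−55.3766)=0.0000; B=V−Δ·S=0.0000
Node (3,1) S=128.8552: V=(p*·54.4205+(1−p*)·0.0000)/1.16=39.5551; Δ=(54.4205−0.0000)/(159.7805−94.0643)=0.8281; B=V−Δ·S=-67.1517
Node (3,2) S=218.8774: V=(p*·166.0479+(1−p*)·54.4205)/1.16=128.0498; Δ=(166.0479−54.4205)/(271.4079−159.7805)=1.0000; B=V−Δ·S=-90.8276
Node (3,3) S=371.7917: V=(p*·355.6617+(1−p*)·166.0479)/1.16=280.9641; Δ=(355.6617−166.0479)/(461.0217−271.4079)=1.0000; B=V−Δ·S=-90.8276
Node (2,0) S=103.9155: V=(p*·39.5551+(1−p*)·0.0000)/1.16=28.7503; Δ=(39.5551−0.0000)/(128.8552−75.8583)=0.7464; B=V−Δ·S=-48.8087
Node (2,1) S=176.5140: V=(p*·128.0498+(1−p*)·39.5551)/1.16=98.4209; Δ=(128.0498−39.5551)/(218.8774−128.8552)=0.9830; B=V−Δ·S=-75.0980
Node (2,2) S=299.8320: V=(p*·280.9641+(1−p*)·128.0498)/1.16=221.5324; Δ=(280.9641−128.0498)/(371.7917−218.8774)=1.0000; B=V−Δ·S=-78.2996
Node (1,0) S=142.3500: V=(p*·98.4209+(1−p*)·28.7503)/1.16=75.4243; Δ=(98.4209−28.7503)/(176.5140−103.9155)=0.9597; B=V−Δ·S=-61.1847
Node (1,1) S=241.8000: V=(p*·221.5324+(1−p*)·98.4209)/1.16=174.3282; Δ=(221.5324−98.4209)/(299.8320−176.5140)=0.9983; B=V−Δ·S=-67.0668
Node (0,0) S=195.0000: V=(p*·174.3282+(1−p*)·75.4243)/1.16=136.9085; Δ=(174.3282−75.4243)/(241.8000−142.3500)=0.9945; B=V−Δ·S=-57.0208
As a check, the time-0 holding Δ(0,0)·S0 + B(0,0) comes to 136.9085 — exactly V0.

(0,0): Delta=0.9945 Bond=-57.0208
(1,0): Delta=0.9597 Bond=-61.1847
(1,1): Delta=0.9983 Bond=-67.0668
(2,0): Delta=0.7464 Bond=-48.8087
(2,1): Delta=0.9830 Bond=-75.0980
(2,2): Delta=1.0000 Bond=-78.2996
(3,0): Delta=0.0000 Bond=0.0000
(3,1): Delta=0.8281 Bond=-67.1517
(3,2): Delta=1.0000 Bond=-90.8276
(3,3): Delta=1.0000 Bond=-90.8276
V0=136.9085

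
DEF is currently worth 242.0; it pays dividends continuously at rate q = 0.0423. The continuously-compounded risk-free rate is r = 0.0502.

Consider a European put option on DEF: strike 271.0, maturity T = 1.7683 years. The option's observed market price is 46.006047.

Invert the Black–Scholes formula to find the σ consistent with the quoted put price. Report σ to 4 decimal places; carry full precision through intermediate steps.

At σ = 0.2647 the Black–Scholes value reproduces the quote:
σ√T = 0.2647·√1.7683 = 0.351991
d₁ = (ln(S/K) + (r−q+σ²/2)T) / (σ√T) = (ln(242.0/271.0) + (0.0502−0.0423+0.2647²/2)·1.7683) / 0.351991 = (-0.113181 + 0.075919) / 0.351991 = -0.105862
d₂ = d₁ − σ√T = -0.105862 − 0.351991 = -0.457854
e^{−rT} = 0.915057
e^{−qT} = 0.927930
N(−d₁) = 0.542154,  N(−d₂) = 0.676471
V = K·e^{−rT}·N(−d₂) − S·e^{−qT}·N(−d₁) = 167.751666 − 121.745619 = 46.006047 (the observed quote) — the price is monotone increasing in volatility, hence this σ is the only solution

sigma = 0.2647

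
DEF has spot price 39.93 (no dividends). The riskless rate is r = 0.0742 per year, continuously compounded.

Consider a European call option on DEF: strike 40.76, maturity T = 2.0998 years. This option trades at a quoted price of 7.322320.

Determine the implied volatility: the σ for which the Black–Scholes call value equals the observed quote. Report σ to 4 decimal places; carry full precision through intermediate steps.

At σ = 0.2016 the Black–Scholes value reproduces the quote:
σ√T = 0.2016·√2.0998 = 0.292132
d₁ = (ln(S/K) + (r+σ²/2)T) / (σ√T) = (ln(39.93/40.76) + (0.0742+0.2016²/2)·2.0998) / 0.292132 = (-0.020573 + 0.198476) / 0.292132 = 0.608979
d₂ = d₁ − σ√T = 0.608979 − 0.292132 = 0.316847
e^{−rT} = 0.855726
N(d₁) = 0.728731,  N(d₂) = 0.624320
V = S·N(d₁) − K·e^{−rT}·N(d₂) = 29.098226 − 21.775906 = 7.322320 (the quoted price), and the Black–Scholes price is strictly increasing in σ, so σ is unique

sigma = 0.2016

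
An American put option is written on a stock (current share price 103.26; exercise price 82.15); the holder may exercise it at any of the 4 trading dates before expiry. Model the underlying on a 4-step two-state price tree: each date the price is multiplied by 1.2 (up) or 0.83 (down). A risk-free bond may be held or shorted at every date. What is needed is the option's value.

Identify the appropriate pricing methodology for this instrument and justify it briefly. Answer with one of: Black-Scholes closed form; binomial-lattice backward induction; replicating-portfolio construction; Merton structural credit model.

framework: binomial-lattice backward induction

Key observation: early exercise of the strike-82.15 put must be checked at each of the 4 dates (spot 103.26), which forces a node-by-node comparison of intrinsic and continuation value backward from expiry.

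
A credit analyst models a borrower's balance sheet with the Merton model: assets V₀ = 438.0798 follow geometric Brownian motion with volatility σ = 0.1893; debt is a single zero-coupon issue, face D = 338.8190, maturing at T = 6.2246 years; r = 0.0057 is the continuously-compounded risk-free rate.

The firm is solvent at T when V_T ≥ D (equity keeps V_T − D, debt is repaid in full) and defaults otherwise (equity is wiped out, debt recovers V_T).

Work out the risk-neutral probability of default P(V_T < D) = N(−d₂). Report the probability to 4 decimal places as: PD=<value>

Equity is a call on the firm's assets struck at D = 338.8190:
d₁ = [ln(V₀/D) + (r + σ²/2)T] / (σ√T)
   = [ln(438.0798/338.8190) + (0.0057 + 0.5·0.1893²)·6.2246] / (0.1893·√6.2246)
   = [0.256935 + 0.147008] / 0.472287 = 0.855291
d₂ = d₁ − σ√T = 0.855291 − 0.472287 = 0.383003
risk-neutral PD = N(−d₂) = N(-0.383003) = 0.350859

PD=0.3509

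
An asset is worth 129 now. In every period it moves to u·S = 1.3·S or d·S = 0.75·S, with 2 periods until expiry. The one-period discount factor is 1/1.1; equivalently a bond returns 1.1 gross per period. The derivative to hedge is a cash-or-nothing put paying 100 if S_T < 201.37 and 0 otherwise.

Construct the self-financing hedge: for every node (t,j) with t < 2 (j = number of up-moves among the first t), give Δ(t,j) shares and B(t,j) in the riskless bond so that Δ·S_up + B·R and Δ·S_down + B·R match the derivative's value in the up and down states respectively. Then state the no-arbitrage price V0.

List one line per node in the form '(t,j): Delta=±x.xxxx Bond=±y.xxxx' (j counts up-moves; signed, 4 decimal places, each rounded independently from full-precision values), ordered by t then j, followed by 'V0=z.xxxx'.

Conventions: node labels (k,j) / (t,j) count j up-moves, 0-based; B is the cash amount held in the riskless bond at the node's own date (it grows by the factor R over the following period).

(0,0): Delta=-0.8154 Bond=154.3610
(1,0): Delta=0.0000 Bond=90.9091
(1,1): Delta=-1.0842 Bond=214.8760
V0=49.1770

Since d<R<u, set p* = (R−d)/(u−d) = 0.6364; price each node as the discounted p*-expectation of its children.
At maturity the claim pays: V(2,0)=100.0000, V(2,1)=100.0000, V(2,2)=0.0000
  t=1,j=0: stock 96.7500 → up 125.7750 (V=100.0000), down 72.5625 (V=100.0000). Price 90.9091; hedge Δ=0.0000, bond B=90.9091.
  t=1,j=1: stock 167.7000 → up 218.0100 (V=0.0000), down 125.7750 (V=100.0000). Price 33.0579; hedge Δ=-1.0842, bond B=214.8760.
  t=0,j=0: stock 129.0000 → up 167.7000 (V=33.0579), down 96.7500 (V=90.9091). Price 49.1770; hedge Δ=-0.8154, bond B=154.3610.
As a check, the time-0 holding Δ(0,0)·S0 + B(0,0) comes to 49.1770 — exactly V0.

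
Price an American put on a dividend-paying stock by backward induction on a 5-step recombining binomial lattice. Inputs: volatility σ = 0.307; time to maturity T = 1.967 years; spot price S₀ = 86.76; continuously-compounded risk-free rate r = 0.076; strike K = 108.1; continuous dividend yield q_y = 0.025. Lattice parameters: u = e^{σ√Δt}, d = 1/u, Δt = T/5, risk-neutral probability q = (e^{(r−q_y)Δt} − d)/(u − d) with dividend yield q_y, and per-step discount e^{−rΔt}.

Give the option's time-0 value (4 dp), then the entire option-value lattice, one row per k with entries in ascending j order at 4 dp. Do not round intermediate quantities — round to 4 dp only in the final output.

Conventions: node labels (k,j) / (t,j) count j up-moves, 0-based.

price = 24.3200
tree:
24.3200
36.5361 13.7763
49.0706 22.9383 5.6000
59.4097 36.5361 10.9533 0.6751
67.9379 49.0706 21.3400 1.4034 0.0000
74.9723 59.4097 36.5361 2.9171 0.0000 0.0000

params: Δt=0.39340 u=1.21234 d=0.82485 q=0.50431 e^(-rΔt)=0.97054
t_5 payoffs: 74.9723 59.4097 36.5361 2.9171 0.0000 0.0000
k=4: node(4,0) S=40.1621 payoff=67.9379 vs cont=65.1468 → 67.9379 [stop]  node(4,1) S=59.0294 payoff=49.0706 vs cont=46.4642 → 49.0706 [stop]  node(4,2) S=86.7600 payoff=21.3400 vs cont=19.0049 → 21.3400 [stop]  node(4,3) S=127.5178 payoff=0.0000 vs cont=1.4034 → 1.4034 [wait]  node(4,4) S=187.4228 payoff=0.0000 vs cont=0.0000 → 0.0000 [wait]
k=3: node(3,0) S=48.6903 payoff=59.4097 vs cont=56.7021 → 59.4097 [stop]  node(3,1) S=71.5639 payoff=36.5361 vs cont=34.0523 → 36.5361 [stop]  node(3,2) S=105.1829 payoff=2.9171 vs cont=10.9533 → 10.9533 [wait]  node(3,3) S=154.5954 payoff=0.0000 vs cont=0.6751 → 0.6751 [wait]
k=2: node(2,0) S=59.0294 payoff=49.0706 vs cont=46.4642 → 49.0706 [stop]  node(2,1) S=86.7600 payoff=21.3400 vs cont=22.9383 → 22.9383 [wait]  node(2,2) S=127.5178 payoff=0.0000 vs cont=5.6000 → 5.6000 [wait]
k=1: node(1,0) S=71.5639 payoff=36.5361 vs cont=34.8346 → 36.5361 [stop]  node(1,1) S=105.1829 payoff=2.9171 vs cont=13.7763 → 13.7763 [wait]
k=0: node(0,0) S=86.7600 payoff=21.3400 vs cont=24.3200 → 24.3200 [wait]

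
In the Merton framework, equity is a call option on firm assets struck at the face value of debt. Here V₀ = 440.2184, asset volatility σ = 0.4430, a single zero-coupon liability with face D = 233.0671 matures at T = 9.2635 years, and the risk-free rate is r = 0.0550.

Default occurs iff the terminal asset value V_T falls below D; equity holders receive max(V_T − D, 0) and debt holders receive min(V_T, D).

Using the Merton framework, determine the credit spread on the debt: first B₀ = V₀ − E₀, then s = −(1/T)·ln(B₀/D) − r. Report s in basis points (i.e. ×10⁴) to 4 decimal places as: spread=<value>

spread=281.9186

With assets at 440.2184 and a single debt payment of 233.0671 at 9.2635 years:
d₁ = [ln(V₀/D) + (r + σ²/2)T] / (σ√T)
   = [ln(440.2184/233.0671) + (0.0550 + 0.5·0.4430²)·9.2635] / (0.4430·√9.2635)
   = [0.635945 + 1.418469] / 1.348315 = 1.523690
d₂ = d₁ − σ√T = 1.523690 − 1.348315 = 0.175375
N(d₁) = 0.936207,  N(d₂) = 0.569608,  e^(−rT) = 0.600800
E₀ = V₀·N(d₁) − D·e^(−rT)·N(d₂)
   = 440.2184·0.936207 − 233.0671·0.600800·0.569608 = 332.375174
B₀ = V₀ − E₀ = 440.2184 − 332.375174 = 107.843226
spread = −(1/T)·ln(B₀/D) − r = −(1/9.2635)·ln(107.843226/233.0671) − 0.0550 = 0.02819186
in basis points: 0.02819186 × 10⁴ = 281.9186 bp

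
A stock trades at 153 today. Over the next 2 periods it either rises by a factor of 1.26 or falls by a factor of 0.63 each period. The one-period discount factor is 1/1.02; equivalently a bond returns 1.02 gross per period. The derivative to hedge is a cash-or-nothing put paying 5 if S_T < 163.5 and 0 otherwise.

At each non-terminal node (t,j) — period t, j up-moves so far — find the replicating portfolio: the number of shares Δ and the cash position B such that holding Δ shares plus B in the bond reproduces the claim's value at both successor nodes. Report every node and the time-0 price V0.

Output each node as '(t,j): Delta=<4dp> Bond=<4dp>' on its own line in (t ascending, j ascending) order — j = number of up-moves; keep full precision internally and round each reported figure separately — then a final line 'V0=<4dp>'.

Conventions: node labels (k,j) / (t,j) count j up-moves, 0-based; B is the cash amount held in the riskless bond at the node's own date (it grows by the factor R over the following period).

(0,0): Delta=-0.0315 Bond=7.7809
(1,0): Delta=0.0000 Bond=4.9020
(1,1): Delta=-0.0412 Bond=9.8039
V0=2.9641

Risk-neutral probability p* = (R−d)/(u−d) = (1.02−0.63)/(1.26−0.63) = 0.6190.
At maturity the claim pays: V(2,0)=5.0000, V(2,1)=5.0000, V(2,2)=0.0000
  t=1,j=0: stock 96.3900 → up 121.4514 (V=5.0000), down 60.7257 (V=5.0000). Price 4.9020; hedge Δ=0.0000, bond B=4.9020.
  t=1,j=1: stock 192.7800 → up 242.9028 (V=0.0000), down 121.4514 (V=5.0000). Price 1.8674; hedge Δ=-0.0412, bond B=9.8039.
  t=0,j=0: stock 153.0000 → up 192.7800 (V=1.8674), down 96.3900 (V=4.9020). Price 2.9641; hedge Δ=-0.0315, bond B=7.7809.
Check: Δ(0,0)·S0 + B(0,0) = 2.9641 = V0.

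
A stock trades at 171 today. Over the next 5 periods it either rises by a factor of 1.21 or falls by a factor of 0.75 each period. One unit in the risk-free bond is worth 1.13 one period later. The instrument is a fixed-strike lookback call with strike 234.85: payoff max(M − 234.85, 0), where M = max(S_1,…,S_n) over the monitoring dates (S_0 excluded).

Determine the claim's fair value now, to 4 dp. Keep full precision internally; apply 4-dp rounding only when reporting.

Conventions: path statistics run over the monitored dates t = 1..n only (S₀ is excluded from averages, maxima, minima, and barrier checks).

With p* = (R−d)/(u−d) = 0.8261, sum probability × payoff across the paths and divide by R^5.
Enumerate all 2^5 = 32 price paths (U = up ×1.21, D = down ×0.75); each path with k up-moves has probability p*^k·(1−p*)^(5−k).
DDDDD: M=128.2500, payoff=0.0000, prob=0.000159
UDDDD: M=206.9100, payoff=0.0000, prob=0.000756
DUDDD: M=155.1825, payoff=0.0000, prob=0.000756
UUDDD: M=250.3611, payoff=15.5111, prob=0.003590
DDUDD: M=128.2500, payoff=0.0000, prob=0.000756
UDUDD: M=206.9100, payoff=0.0000, prob=0.003590
DUUDD: M=187.7708, payoff=0.0000, prob=0.003590
UUUDD: M=302.9369, payoff=68.0869, prob=0.017051
DDDUD: M=128.2500, payoff=0.0000, prob=0.000756
UDDUD: M=206.9100, payoff=0.0000, prob=0.003590
DUDUD: M=155.1825, payoff=0.0000, prob=0.003590
UUDUD: M=250.3611, payoff=15.5111, prob=0.017051
DDUUD: M=140.8281, payoff=0.0000, prob=0.003590
UDUUD: M=227.2027, payoff=0.0000, prob=0.017051
DUUUD: M=227.2027, payoff=0.0000, prob=0.017051
UUUUD: M=366.5537, payoff=131.7037, prob=0.080991
DDDDU: M=128.2500, payoff=0.0000, prob=0.000756
UDDDU: M=206.9100, payoff=0.0000, prob=0.003590
DUDDU: M=155.1825, payoff=0.0000, prob=0.003590
UUDDU: M=250.3611, payoff=15.5111, prob=0.017051
DDUDU: M=128.2500, payoff=0.0000, prob=0.003590
UDUDU: M=206.9100, payoff=0.0000, prob=0.017051
DUUDU: M=187.7708, payoff=0.0000, prob=0.017051
UUUDU: M=302.9369, payoff=68.0869, prob=0.080991
DDDUU: M=128.2500, payoff=0.0000, prob=0.003590
UDDUU: M=206.9100, payoff=0.0000, prob=0.017051
DUDUU: M=170.4020, payoff=0.0000, prob=0.017051
UUDUU: M=274.9153, payoff=40.0653, prob=0.080991
DDUUU: M=170.4020, payoff=0.0000, prob=0.017051
UDUUU: M=274.9153, payoff=40.0653, prob=0.080991
DUUUU: M=274.9153, payoff=40.0653, prob=0.080991
UUUUU: M=443.5300, payoff=208.6800, prob=0.384706
Price = Σ prob·payoff / R^5 = 107.941892 / 1.842435 = 58.5865

price = 58.5865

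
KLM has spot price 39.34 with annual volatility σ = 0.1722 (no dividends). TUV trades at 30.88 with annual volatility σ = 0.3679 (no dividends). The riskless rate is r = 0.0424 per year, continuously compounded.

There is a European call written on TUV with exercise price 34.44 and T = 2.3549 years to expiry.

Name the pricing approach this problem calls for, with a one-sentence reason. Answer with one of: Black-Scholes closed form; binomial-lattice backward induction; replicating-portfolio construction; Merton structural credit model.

Key observation: the strike-34.44 call on TUV is European-exercise on a continuously-modelled lognormal underlying, so its value is a single closed-form evaluation.

framework: Black-Scholes closed form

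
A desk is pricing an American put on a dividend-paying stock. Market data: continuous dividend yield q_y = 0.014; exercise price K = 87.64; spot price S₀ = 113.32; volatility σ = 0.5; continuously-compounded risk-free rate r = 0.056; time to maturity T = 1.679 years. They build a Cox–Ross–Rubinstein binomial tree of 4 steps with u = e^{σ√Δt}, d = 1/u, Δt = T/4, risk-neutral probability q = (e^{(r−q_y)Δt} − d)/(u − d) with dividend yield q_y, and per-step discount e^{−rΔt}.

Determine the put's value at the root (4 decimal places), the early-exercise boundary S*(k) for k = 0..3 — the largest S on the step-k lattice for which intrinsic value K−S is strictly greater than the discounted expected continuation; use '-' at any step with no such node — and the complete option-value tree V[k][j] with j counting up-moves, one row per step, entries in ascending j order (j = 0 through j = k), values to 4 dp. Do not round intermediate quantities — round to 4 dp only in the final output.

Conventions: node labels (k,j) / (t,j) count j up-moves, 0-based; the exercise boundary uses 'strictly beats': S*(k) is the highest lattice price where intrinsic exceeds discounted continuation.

params: Δt=0.41975 u=1.38257 d=0.72329 q=0.44669 e^(-rΔt)=0.97677
t_4 payoffs: 56.6255 28.3563 0.0000 0.0000 0.0000
t_3: node(3,0) S=42.8795 payoff=44.7605 vs cont=42.9757 → 44.7605 [stop]  node(3,1) S=81.9636 payoff=5.6764 vs cont=15.3252 → 15.3252 [wait]  node(3,2) S=156.6723 payoff=0.0000 vs cont=0.0000 → 0.0000 [wait]  node(3,3) S=299.4769 payoff=0.0000 vs cont=0.0000 → 0.0000 [wait]  ⇒ S*(3)=42.8795
t_2: node(2,0) S=59.2837 payoff=28.3563 vs cont=30.8775 → 30.8775 [wait]  node(2,1) S=113.3200 payoff=0.0000 vs cont=8.2825 → 8.2825 [wait]  node(2,2) S=216.6096 payoff=0.0000 vs cont=0.0000 → 0.0000 [wait]  ⇒ S*(2)=-
t_1: node(1,0) S=81.9636 payoff=5.6764 vs cont=20.3016 → 20.3016 [wait]  node(1,1) S=156.6723 payoff=0.0000 vs cont=4.4763 → 4.4763 [wait]  ⇒ S*(1)=-
t_0: node(0,0) S=113.3200 payoff=0.0000 vs cont=12.9251 → 12.9251 [wait]  ⇒ S*(0)=-

price = 12.9251
boundary = - - - 42.8795
tree:
12.9251
20.3016 4.4763
30.8775 8.2825 0.0000
44.7605 15.3252 0.0000 0.0000
56.6255 28.3563 0.0000 0.0000 0.0000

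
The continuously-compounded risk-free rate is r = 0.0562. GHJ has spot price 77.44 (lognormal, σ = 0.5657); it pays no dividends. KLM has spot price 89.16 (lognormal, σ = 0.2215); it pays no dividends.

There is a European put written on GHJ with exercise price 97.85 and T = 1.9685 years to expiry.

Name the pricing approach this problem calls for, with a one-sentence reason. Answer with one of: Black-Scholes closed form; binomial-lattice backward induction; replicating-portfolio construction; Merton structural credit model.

Key observation: with GHJ following a GBM at constant σ and r, the European put struck at 97.85 prices in closed form — nothing here needs a stepwise model or a balance sheet.

framework: Black-Scholes closed form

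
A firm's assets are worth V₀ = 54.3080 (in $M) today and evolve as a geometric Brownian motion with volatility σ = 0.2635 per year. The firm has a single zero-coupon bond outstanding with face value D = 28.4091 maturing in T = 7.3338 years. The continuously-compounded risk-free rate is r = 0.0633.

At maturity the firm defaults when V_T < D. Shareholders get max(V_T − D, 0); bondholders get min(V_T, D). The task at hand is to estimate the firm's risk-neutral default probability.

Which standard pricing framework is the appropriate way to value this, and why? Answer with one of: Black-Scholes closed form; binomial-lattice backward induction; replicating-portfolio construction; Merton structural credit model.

framework: Merton structural credit model

Key observation: the question is about default risk generated by asset-value dynamics against a debt face of 28.4091 — the structural framework prices exactly that.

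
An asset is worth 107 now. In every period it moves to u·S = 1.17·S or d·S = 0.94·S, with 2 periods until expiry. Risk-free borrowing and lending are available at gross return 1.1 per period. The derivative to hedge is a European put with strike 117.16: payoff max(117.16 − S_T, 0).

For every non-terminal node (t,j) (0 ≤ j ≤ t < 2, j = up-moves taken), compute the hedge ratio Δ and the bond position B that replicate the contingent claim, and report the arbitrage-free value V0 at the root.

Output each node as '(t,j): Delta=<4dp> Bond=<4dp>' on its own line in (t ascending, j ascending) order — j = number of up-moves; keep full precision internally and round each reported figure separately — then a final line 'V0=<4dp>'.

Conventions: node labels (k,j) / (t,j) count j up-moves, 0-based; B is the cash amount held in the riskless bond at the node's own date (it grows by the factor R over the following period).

Under the risk-neutral measure, an up-move has probability p* = (R−d)/(u−d) = 0.6957 and values discount at R = 1.1.
Payoffs at expiry: V(2,0)=22.6148, V(2,1)=0.0000, V(2,2)=0.0000
(1,0): S=100.5800. Δ = (V_up−V_dn)/(S_up−S_dn) = (0.0000−22.6148)/(117.6786−94.5452) = -0.9776. V = [p*·0.0000 + (1−p*)·22.6148]/1.1 = 6.2571. B = V − Δ·S = 104.5823.
(1,1): S=125.1900. Δ = (V_up−V_dn)/(S_up−S_dn) = (0.0000−0.0000)/(146.4723−117.6786) = 0.0000. V = [p*·0.0000 + (1−p*)·0.0000]/1.1 = 0.0000. B = V − Δ·S = 0.0000.
(0,0): S=107.0000. Δ = (V_up−V_dn)/(S_up−S_dn) = (0.0000−6.2571)/(125.1900−100.5800) = -0.2542. V = [p*·0.0000 + (1−p*)·6.2571]/1.1 = 1.7312. B = V − Δ·S = 28.9358.
As a check, the time-0 holding Δ(0,0)·S0 + B(0,0) comes to 1.7312 — exactly V0.

(0,0): Delta=-0.2542 Bond=28.9358
(1,0): Delta=-0.9776 Bond=104.5823
(1,1): Delta=0.0000 Bond=0.0000
V0=1.7312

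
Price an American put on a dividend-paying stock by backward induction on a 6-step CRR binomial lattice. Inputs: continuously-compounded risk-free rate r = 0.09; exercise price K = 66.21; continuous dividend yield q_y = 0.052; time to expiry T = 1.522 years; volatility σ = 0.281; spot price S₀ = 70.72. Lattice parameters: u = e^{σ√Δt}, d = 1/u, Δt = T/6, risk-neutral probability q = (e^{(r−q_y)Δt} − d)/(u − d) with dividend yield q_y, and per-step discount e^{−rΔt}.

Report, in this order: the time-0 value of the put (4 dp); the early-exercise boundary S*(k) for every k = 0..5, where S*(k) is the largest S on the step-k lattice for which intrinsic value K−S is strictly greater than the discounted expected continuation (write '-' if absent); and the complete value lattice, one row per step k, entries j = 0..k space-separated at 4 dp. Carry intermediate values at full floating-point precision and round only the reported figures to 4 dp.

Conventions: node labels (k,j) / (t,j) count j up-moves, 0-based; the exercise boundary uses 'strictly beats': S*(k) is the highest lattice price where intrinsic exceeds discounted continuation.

price = 5.6306
boundary = - - - 46.2540 53.2861 46.2540
tree:
5.6306
8.8975 2.6084
13.6005 4.5835 0.7445
19.9560 7.8437 1.5196 0.0000
26.0600 12.9239 3.1018 0.0000 0.0000
31.3585 19.9560 6.3315 0.0000 0.0000 0.0000
35.9578 26.0600 12.9239 0.0000 0.0000 0.0000 0.0000

Δt=0.25367, u=1.15203, d=0.86803, q=0.49878, disc=e^(-rΔt)=0.97743
k=6 terminal: V=max(K-S,0) → 35.9578 26.0600 12.9239 0.0000 0.0000 0.0000 0.0000
k=5: j=0 S=34.8515 intr=31.3585 cont=30.3208 V=31.3585[EX]; j=1 S=46.2540 intr=19.9560 cont=19.0676 V=19.9560[EX]; j=2 S=61.3872 intr=4.8228 cont=6.3315 V=6.3315[hold]; j=3 S=81.4716 intr=0.0000 cont=0.0000 V=0.0000[hold]; j=4 S=108.1272 intr=0.0000 cont=0.0000 V=0.0000[hold]; j=5 S=143.5038 intr=0.0000 cont=0.0000 V=0.0000[hold]  S*(5)=46.2540
k=4: j=0 S=40.1500 intr=26.0600 cont=25.0917 V=26.0600[EX]; j=1 S=53.2861 intr=12.9239 cont=12.8633 V=12.9239[EX]; j=2 S=70.7200 intr=0.0000 cont=3.1018 V=3.1018[hold]; j=3 S=93.8579 intr=0.0000 cont=0.0000 V=0.0000[hold]; j=4 S=124.5659 intr=0.0000 cont=0.0000 V=0.0000[hold]  S*(4)=53.2861
k=3: j=0 S=46.2540 intr=19.9560 cont=19.0676 V=19.9560[EX]; j=1 S=61.3872 intr=4.8228 cont=7.8437 V=7.8437[hold]; j=2 S=81.4716 intr=0.0000 cont=1.5196 V=1.5196[hold]; j=3 S=108.1272 intr=0.0000 cont=0.0000 V=0.0000[hold]  S*(3)=46.2540
k=2: j=0 S=53.2861 intr=12.9239 cont=13.6005 V=13.6005[hold]; j=1 S=70.7200 intr=0.0000 cont=4.5835 V=4.5835[hold]; j=2 S=93.8579 intr=0.0000 cont=0.7445 V=0.7445[hold]  S*(2)=-
k=1: j=0 S=61.3872 intr=4.8228 cont=8.8975 V=8.8975[hold]; j=1 S=81.4716 intr=0.0000 cont=2.6084 V=2.6084[hold]  S*(1)=-
k=0: j=0 S=70.7200 intr=0.0000 cont=5.6306 V=5.6306[hold]  S*(0)=-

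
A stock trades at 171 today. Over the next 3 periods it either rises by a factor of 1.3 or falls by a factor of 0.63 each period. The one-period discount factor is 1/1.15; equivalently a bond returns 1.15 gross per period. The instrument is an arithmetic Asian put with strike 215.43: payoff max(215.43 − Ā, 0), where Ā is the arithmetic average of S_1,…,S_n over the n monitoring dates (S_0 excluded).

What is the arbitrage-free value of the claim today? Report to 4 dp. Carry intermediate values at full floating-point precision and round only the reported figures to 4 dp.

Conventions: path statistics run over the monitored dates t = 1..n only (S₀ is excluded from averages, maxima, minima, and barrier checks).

Set p* = 0.7761 (from d < R < u); the path-dependent value is the discounted p*-expectation over all price paths.
Enumerate all 2^3 = 8 price paths (U = up ×1.3, D = down ×0.63); each path with k up-moves has probability p*^k·(1−p*)^(3−k).
DDD: Ā=72.7860, payoff=142.6440, prob=0.011221
UDD: Ā=150.1933, payoff=65.2367, prob=0.038901
DUD: Ā=112.0033, payoff=103.4267, prob=0.038901
UUD: Ā=231.1179, payoff=0.0000, prob=0.134857
DDU: Ā=87.9436, payoff=127.4864, prob=0.038901
UDU: Ā=181.4709, payoff=33.9591, prob=0.134857
DUU: Ā=143.2809, payoff=72.1491, prob=0.134857
UUU: Ā=295.6590, payoff=0.0000, prob=0.467504
Price = Σ prob·payoff / R^3 = 27.430652 / 1.520875 = 18.0361

price = 18.0361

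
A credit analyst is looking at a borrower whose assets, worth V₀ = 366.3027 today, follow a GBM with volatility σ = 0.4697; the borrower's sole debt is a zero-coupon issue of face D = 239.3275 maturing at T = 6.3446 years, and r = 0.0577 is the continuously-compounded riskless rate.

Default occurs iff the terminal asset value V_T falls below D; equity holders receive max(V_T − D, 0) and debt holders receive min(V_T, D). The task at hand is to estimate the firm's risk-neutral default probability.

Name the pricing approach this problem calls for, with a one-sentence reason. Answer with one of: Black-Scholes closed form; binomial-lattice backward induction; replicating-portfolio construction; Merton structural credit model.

Key observation: with the firm-asset dynamics (V₀ = 366.3027) and a single zero-coupon liability of face 239.3275 given, debt value, spread, and default probability all derive from the option view of the balance sheet.

framework: Merton structural credit model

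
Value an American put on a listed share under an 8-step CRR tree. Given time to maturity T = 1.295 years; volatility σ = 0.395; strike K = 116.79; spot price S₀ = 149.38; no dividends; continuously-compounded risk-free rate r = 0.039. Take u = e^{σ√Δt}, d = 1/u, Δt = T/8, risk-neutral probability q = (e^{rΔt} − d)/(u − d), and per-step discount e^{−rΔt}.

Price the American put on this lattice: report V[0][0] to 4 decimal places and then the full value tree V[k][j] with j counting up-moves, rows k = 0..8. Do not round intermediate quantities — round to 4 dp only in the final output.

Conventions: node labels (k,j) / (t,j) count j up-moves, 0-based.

params: Δt=0.16187 u=1.17225 d=0.85306 q=0.48019 e^(-rΔt)=0.99371
t_8 payoffs: 74.8974 59.2227 37.6830 8.0840 0.0000 0.0000 0.0000 0.0000 0.0000
k=7: node(7,0) S=49.1085 payoff=67.6815 vs cont=66.9465 → 67.6815 [stop]  node(7,1) S=67.4832 payoff=49.3068 vs cont=48.5719 → 49.3068 [stop]  node(7,2) S=92.7330 payoff=24.0570 vs cont=23.3220 → 24.0570 [stop]  node(7,3) S=127.4304 payoff=0.0000 vs cont=4.1757 → 4.1757 [wait]  node(7,4) S=175.1104 payoff=0.0000 vs cont=0.0000 → 0.0000 [wait]  node(7,5) S=240.6305 payoff=0.0000 vs cont=0.0000 → 0.0000 [wait]  node(7,6) S=330.6660 payoff=0.0000 vs cont=0.0000 → 0.0000 [wait]  node(7,7) S=454.3896 payoff=0.0000 vs cont=0.0000 → 0.0000 [wait]
k=6: node(6,0) S=57.5673 payoff=59.2227 vs cont=58.4877 → 59.2227 [stop]  node(6,1) S=79.1070 payoff=37.6830 vs cont=36.9480 → 37.6830 [stop]  node(6,2) S=108.7060 payoff=8.0840 vs cont=14.4188 → 14.4188 [wait]  node(6,3) S=149.3800 payoff=0.0000 vs cont=2.1569 → 2.1569 [wait]  node(6,4) S=205.2727 payoff=0.0000 vs cont=0.0000 → 0.0000 [wait]  node(6,5) S=282.0786 payoff=0.0000 vs cont=0.0000 → 0.0000 [wait]  node(6,6) S=387.6225 payoff=0.0000 vs cont=0.0000 → 0.0000 [wait]
k=5: node(5,0) S=67.4832 payoff=49.3068 vs cont=48.5719 → 49.3068 [stop]  node(5,1) S=92.7330 payoff=24.0570 vs cont=26.3448 → 26.3448 [wait]  node(5,2) S=127.4304 payoff=0.0000 vs cont=8.4770 → 8.4770 [wait]  node(5,3) S=175.1104 payoff=0.0000 vs cont=1.1141 → 1.1141 [wait]  node(5,4) S=240.6305 payoff=0.0000 vs cont=0.0000 → 0.0000 [wait]  node(5,5) S=330.6660 payoff=0.0000 vs cont=0.0000 → 0.0000 [wait]
k=4: node(4,0) S=79.1070 payoff=37.6830 vs cont=38.0397 → 38.0397 [wait]  node(4,1) S=108.7060 payoff=8.0840 vs cont=17.6530 → 17.6530 [wait]  node(4,2) S=149.3800 payoff=0.0000 vs cont=4.9103 → 4.9103 [wait]  node(4,3) S=205.2727 payoff=0.0000 vs cont=0.5755 → 0.5755 [wait]  node(4,4) S=282.0786 payoff=0.0000 vs cont=0.0000 → 0.0000 [wait]
k=3: node(3,0) S=92.7330 payoff=24.0570 vs cont=28.0724 → 28.0724 [wait]  node(3,1) S=127.4304 payoff=0.0000 vs cont=11.4614 → 11.4614 [wait]  node(3,2) S=175.1104 payoff=0.0000 vs cont=2.8109 → 2.8109 [wait]  node(3,3) S=240.6305 payoff=0.0000 vs cont=0.2973 → 0.2973 [wait]
k=2: node(2,0) S=108.7060 payoff=8.0840 vs cont=19.9694 → 19.9694 [wait]  node(2,1) S=149.3800 payoff=0.0000 vs cont=7.2615 → 7.2615 [wait]  node(2,2) S=205.2727 payoff=0.0000 vs cont=1.5938 → 1.5938 [wait]
k=1: node(1,0) S=127.4304 payoff=0.0000 vs cont=13.7799 → 13.7799 [wait]  node(1,1) S=175.1104 payoff=0.0000 vs cont=4.5113 → 4.5113 [wait]
k=0: node(0,0) S=149.3800 payoff=0.0000 vs cont=9.2705 → 9.2705 [wait]

price = 9.2705
tree:
9.2705
13.7799 4.5113
19.9694 7.2615 1.5938
28.0724 11.4614 2.8109 0.2973
38.0397 17.6530 4.9103 0.5755 0.0000
49.3068 26.3448 8.4770 1.1141 0.0000 0.0000
59.2227 37.6830 14.4188 2.1569 0.0000 0.0000 0.0000
67.6815 49.3068 24.0570 4.1757 0.0000 0.0000 0.0000 0.0000
74.8974 59.2227 37.6830 8.0840 0.0000 0.0000 0.0000 0.0000 0.0000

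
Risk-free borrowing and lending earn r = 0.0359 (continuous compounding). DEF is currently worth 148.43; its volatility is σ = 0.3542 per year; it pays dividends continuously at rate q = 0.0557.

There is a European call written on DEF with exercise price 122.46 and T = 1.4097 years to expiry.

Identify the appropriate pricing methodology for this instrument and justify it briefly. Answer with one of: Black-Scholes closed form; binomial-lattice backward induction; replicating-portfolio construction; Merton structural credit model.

Key observation: everything needed for the exact continuous-time valuation of the European call on DEF (strike 122.46) is given, and no feature rules the closed form out.

framework: Black-Scholes closed form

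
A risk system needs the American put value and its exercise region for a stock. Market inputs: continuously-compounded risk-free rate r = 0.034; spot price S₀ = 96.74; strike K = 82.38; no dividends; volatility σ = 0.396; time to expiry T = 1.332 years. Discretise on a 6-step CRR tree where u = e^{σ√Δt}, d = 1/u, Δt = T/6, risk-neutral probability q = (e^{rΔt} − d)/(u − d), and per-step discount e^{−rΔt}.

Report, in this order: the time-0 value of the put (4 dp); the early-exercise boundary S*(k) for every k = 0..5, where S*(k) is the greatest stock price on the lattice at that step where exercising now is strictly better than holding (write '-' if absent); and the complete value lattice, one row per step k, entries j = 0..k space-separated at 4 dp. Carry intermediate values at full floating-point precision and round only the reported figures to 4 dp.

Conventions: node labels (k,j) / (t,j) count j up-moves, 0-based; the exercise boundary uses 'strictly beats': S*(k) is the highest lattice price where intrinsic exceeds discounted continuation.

price = 9.1091
boundary = - - - - 45.8647 55.2727
tree:
9.1091
13.6346 4.2262
19.7714 7.0339 1.1741
27.5517 11.4425 2.2477 0.0000
36.5153 18.0325 4.3030 0.0000 0.0000
44.3219 27.1073 8.2375 0.0000 0.0000 0.0000
50.7998 36.5153 15.7696 0.0000 0.0000 0.0000 0.0000

Δt=0.22200  u=1.20512  d=0.82979  q=0.47368  discount=0.99248
step 6 (expiry): payoffs max(K−S,0) = 50.7998 36.5153 15.7696 0.0000 0.0000 0.0000 0.0000
step 5: (k=5,j=0): S=38.0581, K−S=44.3219, hold=43.7025 ⇒ V=44.3219 exercise | (k=5,j=1): S=55.2727, K−S=27.1073, hold=26.4879 ⇒ V=27.1073 exercise | (k=5,j=2): S=80.2739, K−S=2.1061, hold=8.2375 ⇒ V=8.2375 continue | (k=5,j=3): S=116.5837, K−S=0.0000, hold=0.0000 ⇒ V=0.0000 continue | (k=5,j=4): S=169.3175, K−S=0.0000, hold=0.0000 ⇒ V=0.0000 continue | (k=5,j=5): S=245.9040, K−S=0.0000, hold=0.0000 ⇒ V=0.0000 continue  boundary S*=55.2727
step 4: (k=4,j=0): S=45.8647, K−S=36.5153, hold=35.8958 ⇒ V=36.5153 exercise | (k=4,j=1): S=66.6104, K−S=15.7696, hold=18.0325 ⇒ V=18.0325 continue | (k=4,j=2): S=96.7400, K−S=0.0000, hold=4.3030 ⇒ V=4.3030 continue | (k=4,j=3): S=140.4979, K−S=0.0000, hold=0.0000 ⇒ V=0.0000 continue | (k=4,j=4): S=204.0486, K−S=0.0000, hold=0.0000 ⇒ V=0.0000 continue  boundary S*=45.8647
step 3: (k=3,j=0): S=55.2727, K−S=27.1073, hold=27.5517 ⇒ V=27.5517 continue | (k=3,j=1): S=80.2739, K−S=2.1061, hold=11.4425 ⇒ V=11.4425 continue | (k=3,j=2): S=116.5837, K−S=0.0000, hold=2.2477 ⇒ V=2.2477 continue | (k=3,j=3): S=169.3175, K−S=0.0000, hold=0.0000 ⇒ V=0.0000 continue  boundary S*=-
step 2: (k=2,j=0): S=66.6104, K−S=15.7696, hold=19.7714 ⇒ V=19.7714 continue | (k=2,j=1): S=96.7400, K−S=0.0000, hold=7.0339 ⇒ V=7.0339 continue | (k=2,j=2): S=140.4979, K−S=0.0000, hold=1.1741 ⇒ V=1.1741 continue  boundary S*=-
step 1: (k=1,j=0): S=80.2739, K−S=2.1061, hold=13.6346 ⇒ V=13.6346 continue | (k=1,j=1): S=116.5837, K−S=0.0000, hold=4.2262 ⇒ V=4.2262 continue  boundary S*=-
step 0: (k=0,j=0): S=96.7400, K−S=0.0000, hold=9.1091 ⇒ V=9.1091 continue  boundary S*=-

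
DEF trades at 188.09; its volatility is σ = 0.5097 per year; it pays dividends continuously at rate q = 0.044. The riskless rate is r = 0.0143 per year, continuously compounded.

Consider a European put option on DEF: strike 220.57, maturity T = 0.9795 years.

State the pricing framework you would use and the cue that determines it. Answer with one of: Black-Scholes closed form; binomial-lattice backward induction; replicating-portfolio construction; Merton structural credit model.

framework: Black-Scholes closed form

Key observation: with DEF following a GBM at constant σ and r, the European put struck at 220.57 prices in closed form — nothing here needs a stepwise model or a balance sheet.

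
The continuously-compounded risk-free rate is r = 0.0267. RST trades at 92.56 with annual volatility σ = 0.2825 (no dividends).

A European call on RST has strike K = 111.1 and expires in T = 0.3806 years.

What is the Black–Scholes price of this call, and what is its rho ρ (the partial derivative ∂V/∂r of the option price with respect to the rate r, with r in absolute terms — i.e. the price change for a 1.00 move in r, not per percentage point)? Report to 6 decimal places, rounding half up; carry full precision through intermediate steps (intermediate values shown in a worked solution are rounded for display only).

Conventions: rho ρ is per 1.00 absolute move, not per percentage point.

σ√T = 0.2825·√0.3806 = 0.174282
d₁ = (ln(S/K) + (r+σ²/2)T) / (σ√T) = (ln(92.56/111.1) + (0.0267+0.2825²/2)·0.3806) / 0.174282 = (-0.182574 + 0.025349) / 0.174282 = -0.902126
d₂ = d₁ − σ√T = -0.902126 − 0.174282 = -1.076408
e^{−rT} = 0.989889
N(d₁) = 0.183495,  N(d₂) = 0.140872
Call price V = S·N(d₁) − K·e^{−rT}·N(d₂) = 16.984290 − 15.492678 = 1.491612
ρ = K·T·e^{−rT}·N(d₂) = 5.896513

price = 1.491612
ρ = 5.896513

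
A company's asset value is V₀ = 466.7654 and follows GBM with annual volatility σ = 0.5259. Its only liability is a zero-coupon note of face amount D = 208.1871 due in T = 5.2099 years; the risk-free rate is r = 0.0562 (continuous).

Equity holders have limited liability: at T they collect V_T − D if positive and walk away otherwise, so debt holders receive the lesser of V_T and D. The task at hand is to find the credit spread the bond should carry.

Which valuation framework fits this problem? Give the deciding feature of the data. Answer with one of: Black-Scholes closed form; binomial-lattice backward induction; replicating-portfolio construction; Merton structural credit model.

framework: Merton structural credit model

Key observation: assets follow a GBM and default happens iff V_T < 208.1871; valuing claims on that split (equity as a call, risky debt as the residual) is the structural model's definition.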